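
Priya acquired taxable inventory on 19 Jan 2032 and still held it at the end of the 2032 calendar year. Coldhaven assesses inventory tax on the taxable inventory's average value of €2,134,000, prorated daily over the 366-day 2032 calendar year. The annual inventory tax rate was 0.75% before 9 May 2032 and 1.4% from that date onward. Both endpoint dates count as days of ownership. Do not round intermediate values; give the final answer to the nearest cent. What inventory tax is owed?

19 Jan – 8 May 2032: 111 days at 0.75% → €2,134,000 × 0.75% × 111/366 = €4,853.9754
9 May – 31 Dec 2032: 237 days at 1.4% → €2,134,000 × 1.4% × 237/366 = €19,345.9344
Total = €24,199.9098

€24,199.91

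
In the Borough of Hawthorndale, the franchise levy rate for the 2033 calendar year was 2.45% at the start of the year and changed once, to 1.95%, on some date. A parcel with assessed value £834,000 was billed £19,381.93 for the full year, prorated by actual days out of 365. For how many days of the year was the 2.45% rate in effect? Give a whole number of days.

Let d = days at the first rate; then 365 − d days at the second rate.
£834,000 × [2.45%·d + 1.95%·(365−d)] / 365 = £19,381.93
Solving gives d = 273, so the new rate took effect on 1 October 2033.

273 days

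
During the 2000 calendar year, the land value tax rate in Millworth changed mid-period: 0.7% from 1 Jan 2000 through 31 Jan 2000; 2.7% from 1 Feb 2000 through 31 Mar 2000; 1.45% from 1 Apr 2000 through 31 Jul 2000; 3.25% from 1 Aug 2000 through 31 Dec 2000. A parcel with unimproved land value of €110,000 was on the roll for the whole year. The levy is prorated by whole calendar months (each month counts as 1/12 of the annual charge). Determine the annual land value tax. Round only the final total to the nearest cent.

€2,580.42

1 Jan – 31 Jan 2000: 1 month at 0.7% → €110,000 × 0.7% × 1/12 = €64.1667
1 Feb – 31 Mar 2000: 2 months at 2.7% → €110,000 × 2.7% × 2/12 = €495.0000
1 Apr – 31 Jul 2000: 4 months at 1.45% → €110,000 × 1.45% × 4/12 = €531.6667
1 Aug – 31 Dec 2000: 5 months at 3.25% → €110,000 × 3.25% × 5/12 = €1,489.5833
Total = €2,580.4167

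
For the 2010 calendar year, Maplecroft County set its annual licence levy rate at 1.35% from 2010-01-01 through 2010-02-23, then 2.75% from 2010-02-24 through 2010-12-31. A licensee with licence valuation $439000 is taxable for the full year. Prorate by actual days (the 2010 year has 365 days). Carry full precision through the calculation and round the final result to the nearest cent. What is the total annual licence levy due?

$11163.23

2010-01-01 to 2010-02-23: 54 days at 1.35% → $439000 × 1.35% × 54/365 = $876.7973
2010-02-24 to 2010-12-31: 311 days at 2.75% → $439000 × 2.75% × 311/365 = $10286.4315
Total = $11163.2288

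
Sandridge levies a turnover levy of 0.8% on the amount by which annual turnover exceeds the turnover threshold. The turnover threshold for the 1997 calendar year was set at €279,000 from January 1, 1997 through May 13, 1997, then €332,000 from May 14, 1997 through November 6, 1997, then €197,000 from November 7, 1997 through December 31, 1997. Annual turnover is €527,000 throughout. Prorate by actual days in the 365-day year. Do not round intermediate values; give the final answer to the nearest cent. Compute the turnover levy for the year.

January 1 – May 13, 1997: 133 days, exemption €279,000 → (€527,000 − €279,000) × 0.8% × 133/365 = €722.9370
May 14 – November 6, 1997: 177 days, exemption €332,000 → (€527,000 − €332,000) × 0.8% × 177/365 = €756.4932
November 7 – December 31, 1997: 55 days, exemption €197,000 → (€527,000 − €197,000) × 0.8% × 55/365 = €397.8082
Total = €1,877.2384

€1,877.24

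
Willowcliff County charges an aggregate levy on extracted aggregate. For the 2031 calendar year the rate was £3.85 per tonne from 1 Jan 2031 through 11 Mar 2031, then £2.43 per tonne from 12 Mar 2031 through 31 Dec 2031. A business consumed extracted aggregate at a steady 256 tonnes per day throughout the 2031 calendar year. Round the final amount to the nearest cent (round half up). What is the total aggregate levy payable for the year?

1 Jan – 11 Mar 2031: 70 days × 256 tonnes/day = 17,920 tonnes at £3.85/tonne → £68,992.00
12 Mar – 31 Dec 2031: 295 days × 256 tonnes/day = 75,520 tonnes at £2.43/tonne → £183,513.60

£252,505.60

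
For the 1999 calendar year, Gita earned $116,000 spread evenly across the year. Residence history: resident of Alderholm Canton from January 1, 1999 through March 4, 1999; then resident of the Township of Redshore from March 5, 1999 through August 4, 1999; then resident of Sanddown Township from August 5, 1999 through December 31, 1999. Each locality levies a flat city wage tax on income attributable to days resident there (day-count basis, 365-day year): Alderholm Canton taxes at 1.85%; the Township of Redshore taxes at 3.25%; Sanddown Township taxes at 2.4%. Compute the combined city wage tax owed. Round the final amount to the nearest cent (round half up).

Alderholm Canton, January 1 – March 4, 1999: 63 days → $116,000 × 1.85% × 63/365 = $370.4055
The Township of Redshore, March 5 – August 4, 1999: 153 days → $116,000 × 3.25% × 153/365 = $1,580.3014
Sanddown Township, August 5 – December 31, 1999: 149 days → $116,000 × 2.4% × 149/365 = $1,136.4822
Total = $3,087.1890

$3,087.19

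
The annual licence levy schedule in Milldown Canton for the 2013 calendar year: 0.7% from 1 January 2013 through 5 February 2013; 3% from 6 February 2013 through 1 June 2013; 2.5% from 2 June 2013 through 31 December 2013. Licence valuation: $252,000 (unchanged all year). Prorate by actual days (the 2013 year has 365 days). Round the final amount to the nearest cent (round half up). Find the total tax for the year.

1 January – 5 February 2013: 36 days at 0.7% → $252,000 × 0.7% × 36/365 = $173.9836
6 February – 1 June 2013: 116 days at 3% → $252,000 × 3% × 116/365 = $2,402.6301
2 June – 31 December 2013: 213 days at 2.5% → $252,000 × 2.5% × 213/365 = $3,676.4384
Total = $6,253.0521

$6,253.05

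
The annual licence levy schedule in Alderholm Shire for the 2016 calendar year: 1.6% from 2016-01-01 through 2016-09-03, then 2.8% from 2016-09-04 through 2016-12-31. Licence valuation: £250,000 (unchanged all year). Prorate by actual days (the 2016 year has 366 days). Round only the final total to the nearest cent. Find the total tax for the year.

2016-01-01 to 2016-09-03: 247 days at 1.6% → £250,000 × 1.6% × 247/366 = £2,699.4536
2016-09-04 to 2016-12-31: 119 days at 2.8% → £250,000 × 2.8% × 119/366 = £2,275.9563
Total = £4,975.4098

£4,975.41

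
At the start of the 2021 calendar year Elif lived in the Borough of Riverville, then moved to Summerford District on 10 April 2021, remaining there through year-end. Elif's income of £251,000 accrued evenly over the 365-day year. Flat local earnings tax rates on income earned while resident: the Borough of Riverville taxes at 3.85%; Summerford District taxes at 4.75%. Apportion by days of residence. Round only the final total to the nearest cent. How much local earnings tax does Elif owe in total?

The Borough of Riverville, 1 January – 9 April 2021: 99 days → £251,000 × 3.85% × 99/365 = £2,621.0589
Summerford District, 10 April – 31 December 2021: 266 days → £251,000 × 4.75% × 266/365 = £8,688.7260
Total = £11,309.7849

£11,309.78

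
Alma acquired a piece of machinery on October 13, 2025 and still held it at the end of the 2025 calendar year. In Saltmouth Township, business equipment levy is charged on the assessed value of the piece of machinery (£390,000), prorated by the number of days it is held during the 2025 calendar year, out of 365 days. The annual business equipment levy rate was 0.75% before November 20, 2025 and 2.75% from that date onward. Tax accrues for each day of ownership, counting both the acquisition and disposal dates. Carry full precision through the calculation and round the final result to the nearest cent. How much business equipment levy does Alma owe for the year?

£1,538.63

October 13 – November 19, 2025: 38 days at 0.75% → £390,000 × 0.75% × 38/365 = £304.5205
November 20 – December 31, 2025: 42 days at 2.75% → £390,000 × 2.75% × 42/365 = £1,234.1096
Total = £1,538.6301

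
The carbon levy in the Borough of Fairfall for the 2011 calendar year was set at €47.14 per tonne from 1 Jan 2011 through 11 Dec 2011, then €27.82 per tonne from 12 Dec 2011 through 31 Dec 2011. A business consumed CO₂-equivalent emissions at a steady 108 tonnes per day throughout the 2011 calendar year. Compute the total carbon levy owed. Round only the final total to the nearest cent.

1 Jan – 11 Dec 2011: 345 days × 108 tonnes/day = 37,260 tonnes at €47.14/tonne → €1,756,436.40
12 Dec – 31 Dec 2011: 20 days × 108 tonnes/day = 2,160 tonnes at €27.82/tonne → €60,091.20

€1,816,527.60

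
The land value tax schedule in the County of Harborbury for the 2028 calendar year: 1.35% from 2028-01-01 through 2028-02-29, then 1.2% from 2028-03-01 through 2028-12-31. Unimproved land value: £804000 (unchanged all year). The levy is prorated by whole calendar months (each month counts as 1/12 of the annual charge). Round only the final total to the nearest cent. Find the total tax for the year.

2028-01-01 to 2028-02-29: 2 months at 1.35% → £804000 × 1.35% × 2/12 = £1809.0000
2028-03-01 to 2028-12-31: 10 months at 1.2% → £804000 × 1.2% × 10/12 = £8040.0000
Total = £9849.0000

£9849.00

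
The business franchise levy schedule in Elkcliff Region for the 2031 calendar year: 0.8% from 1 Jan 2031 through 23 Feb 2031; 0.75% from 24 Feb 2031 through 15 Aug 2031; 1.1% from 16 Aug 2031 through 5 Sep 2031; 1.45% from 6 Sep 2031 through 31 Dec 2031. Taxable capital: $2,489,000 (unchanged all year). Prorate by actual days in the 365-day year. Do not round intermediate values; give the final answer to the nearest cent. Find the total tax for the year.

$24,937.73

1 Jan – 23 Feb 2031: 54 days at 0.8% → $2,489,000 × 0.8% × 54/365 = $2,945.8849
24 Feb – 15 Aug 2031: 173 days at 0.75% → $2,489,000 × 0.75% × 173/365 = $8,847.8836
16 Aug – 5 Sep 2031: 21 days at 1.1% → $2,489,000 × 1.1% × 21/365 = $1,575.2301
6 Sep – 31 Dec 2031: 117 days at 1.45% → $2,489,000 × 1.45% × 117/365 = $11,568.7356
Total = $24,937.7342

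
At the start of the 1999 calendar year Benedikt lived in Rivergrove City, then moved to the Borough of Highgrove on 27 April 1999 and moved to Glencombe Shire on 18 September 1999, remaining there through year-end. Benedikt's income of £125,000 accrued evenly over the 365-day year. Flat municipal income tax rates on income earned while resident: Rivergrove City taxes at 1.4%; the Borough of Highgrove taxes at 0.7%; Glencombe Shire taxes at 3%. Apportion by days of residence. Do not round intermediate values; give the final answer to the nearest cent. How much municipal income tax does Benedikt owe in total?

Rivergrove City, 1 January – 26 April 1999: 116 days → £125,000 × 1.4% × 116/365 = £556.1644
The Borough of Highgrove, 27 April – 17 September 1999: 144 days → £125,000 × 0.7% × 144/365 = £345.2055
Glencombe Shire, 18 September – 31 December 1999: 105 days → £125,000 × 3% × 105/365 = £1,078.7671
Total = £1,980.1370

£1,980.14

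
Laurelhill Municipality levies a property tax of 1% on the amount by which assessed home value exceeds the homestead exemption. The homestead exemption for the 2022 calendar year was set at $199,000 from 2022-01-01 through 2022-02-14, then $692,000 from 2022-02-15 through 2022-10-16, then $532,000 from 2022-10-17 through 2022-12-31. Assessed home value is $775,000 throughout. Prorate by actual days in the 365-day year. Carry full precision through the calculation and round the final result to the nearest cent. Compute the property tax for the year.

$1,770.96

2022-01-01 to 2022-02-14: 45 days, exemption $199,000 → ($775,000 − $199,000) × 1% × 45/365 = $710.1370
2022-02-15 to 2022-10-16: 244 days, exemption $692,000 → ($775,000 − $692,000) × 1% × 244/365 = $554.8493
2022-10-17 to 2022-12-31: 76 days, exemption $532,000 → ($775,000 − $532,000) × 1% × 76/365 = $505.9726
Total = $1,770.9589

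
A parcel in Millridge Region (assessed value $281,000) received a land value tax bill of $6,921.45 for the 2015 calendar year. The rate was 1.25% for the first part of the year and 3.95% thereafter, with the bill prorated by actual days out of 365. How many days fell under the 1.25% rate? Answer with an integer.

201 days

Let d = days at the first rate; then 365 − d days at the second rate.
$281,000 × [1.25%·d + 3.95%·(365−d)] / 365 = $6,921.45
Solving gives d = 201, so the new rate took effect on 21 July 2015.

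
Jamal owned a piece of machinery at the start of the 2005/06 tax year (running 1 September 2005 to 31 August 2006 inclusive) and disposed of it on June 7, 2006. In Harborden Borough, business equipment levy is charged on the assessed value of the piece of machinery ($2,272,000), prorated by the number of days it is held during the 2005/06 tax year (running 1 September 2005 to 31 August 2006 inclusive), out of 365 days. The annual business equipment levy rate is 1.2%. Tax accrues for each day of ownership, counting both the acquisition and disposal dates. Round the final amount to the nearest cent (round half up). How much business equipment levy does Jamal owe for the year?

$20,914.85

Days held (September 1, 2005 – June 7, 2006): 280 out of 365
Tax = $2,272,000 × 1.2% × 280/365 = $20,914.8493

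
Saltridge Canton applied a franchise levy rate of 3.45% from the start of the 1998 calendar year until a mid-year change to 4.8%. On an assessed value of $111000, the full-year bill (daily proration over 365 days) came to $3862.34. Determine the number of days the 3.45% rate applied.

357 days

Let d = days at the first rate; then 365 − d days at the second rate.
$111000 × [3.45%·d + 4.8%·(365−d)] / 365 = $3862.34
Solving gives d = 357, so the new rate took effect on December 24, 1998.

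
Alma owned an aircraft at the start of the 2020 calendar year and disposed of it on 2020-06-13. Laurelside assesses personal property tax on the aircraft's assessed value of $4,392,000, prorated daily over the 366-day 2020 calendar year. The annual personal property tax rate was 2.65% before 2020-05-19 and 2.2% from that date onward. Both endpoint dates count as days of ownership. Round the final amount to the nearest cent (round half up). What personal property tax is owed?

2020-01-01 to 2020-05-18: 139 days at 2.65% → $4,392,000 × 2.65% × 139/366 = $44,202.0000
2020-05-19 to 2020-06-13: 26 days at 2.2% → $4,392,000 × 2.2% × 26/366 = $6,864.0000
Total = $51,066.0000

$51,066.00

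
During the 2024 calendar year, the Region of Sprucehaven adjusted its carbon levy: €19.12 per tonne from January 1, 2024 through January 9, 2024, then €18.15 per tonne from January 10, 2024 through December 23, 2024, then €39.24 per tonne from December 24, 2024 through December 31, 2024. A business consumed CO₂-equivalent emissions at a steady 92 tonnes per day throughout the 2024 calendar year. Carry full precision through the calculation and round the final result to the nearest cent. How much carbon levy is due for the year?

€627472.20

January 1 – January 9, 2024: 9 days × 92 tonnes/day = 828 tonnes at €19.12/tonne → €15831.36
January 10 – December 23, 2024: 349 days × 92 tonnes/day = 32,108 tonnes at €18.15/tonne → €582760.20
December 24 – December 31, 2024: 8 days × 92 tonnes/day = 736 tonnes at €39.24/tonne → €28880.64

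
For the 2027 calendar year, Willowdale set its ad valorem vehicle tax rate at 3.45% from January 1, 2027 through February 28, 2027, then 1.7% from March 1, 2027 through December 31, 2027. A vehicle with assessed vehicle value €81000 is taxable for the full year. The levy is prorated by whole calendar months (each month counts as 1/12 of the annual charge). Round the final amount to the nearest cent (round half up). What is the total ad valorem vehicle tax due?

January 1 – February 28, 2027: 2 months at 3.45% → €81000 × 3.45% × 2/12 = €465.7500
March 1 – December 31, 2027: 10 months at 1.7% → €81000 × 1.7% × 10/12 = €1147.5000
Total = €1613.2500

€1613.25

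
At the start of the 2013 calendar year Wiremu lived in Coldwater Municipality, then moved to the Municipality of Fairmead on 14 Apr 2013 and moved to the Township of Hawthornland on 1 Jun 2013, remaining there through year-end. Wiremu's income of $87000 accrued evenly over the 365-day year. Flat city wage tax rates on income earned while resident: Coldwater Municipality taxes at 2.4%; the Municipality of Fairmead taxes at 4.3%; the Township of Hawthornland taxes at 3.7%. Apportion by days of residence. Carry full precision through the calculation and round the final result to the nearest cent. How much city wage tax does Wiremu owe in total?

$2968.49

Coldwater Municipality, 1 Jan – 13 Apr 2013: 103 days → $87000 × 2.4% × 103/365 = $589.2164
The Municipality of Fairmead, 14 Apr – 31 May 2013: 48 days → $87000 × 4.3% × 48/365 = $491.9671
The Township of Hawthornland, 1 Jun – 31 Dec 2013: 214 days → $87000 × 3.7% × 214/365 = $1887.3041
Total = $2968.4877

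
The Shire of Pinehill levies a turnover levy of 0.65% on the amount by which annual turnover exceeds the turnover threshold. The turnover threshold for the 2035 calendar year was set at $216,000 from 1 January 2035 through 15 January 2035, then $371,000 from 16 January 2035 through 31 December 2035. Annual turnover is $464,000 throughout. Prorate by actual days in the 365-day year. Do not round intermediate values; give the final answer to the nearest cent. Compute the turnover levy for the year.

$645.90

1 January – 15 January 2035: 15 days, exemption $216,000 → ($464,000 − $216,000) × 0.65% × 15/365 = $66.2466
16 January – 31 December 2035: 350 days, exemption $371,000 → ($464,000 − $371,000) × 0.65% × 350/365 = $579.6575
Total = $645.9041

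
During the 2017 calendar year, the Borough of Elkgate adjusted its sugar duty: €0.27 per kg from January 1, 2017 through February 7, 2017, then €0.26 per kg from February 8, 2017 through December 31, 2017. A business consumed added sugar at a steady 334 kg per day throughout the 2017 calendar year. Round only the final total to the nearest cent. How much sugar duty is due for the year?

January 1 – February 7, 2017: 38 days × 334 kg/day = 12,692 kg at €0.27/kg → €3,426.84
February 8 – December 31, 2017: 327 days × 334 kg/day = 109,218 kg at €0.26/kg → €28,396.68

€31,823.52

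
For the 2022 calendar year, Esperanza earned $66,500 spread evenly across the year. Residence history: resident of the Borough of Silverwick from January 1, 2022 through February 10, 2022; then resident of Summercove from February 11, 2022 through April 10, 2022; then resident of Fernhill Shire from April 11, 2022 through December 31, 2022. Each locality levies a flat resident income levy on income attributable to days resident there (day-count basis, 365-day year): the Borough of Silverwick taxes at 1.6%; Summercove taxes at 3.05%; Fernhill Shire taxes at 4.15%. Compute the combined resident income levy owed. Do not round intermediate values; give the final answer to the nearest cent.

$2,451.03

The Borough of Silverwick, January 1 – February 10, 2022: 41 days → $66,500 × 1.6% × 41/365 = $119.5178
Summercove, February 11 – April 10, 2022: 59 days → $66,500 × 3.05% × 59/365 = $327.8541
Fernhill Shire, April 11 – December 31, 2022: 265 days → $66,500 × 4.15% × 265/365 = $2,003.6541
Total = $2,451.0260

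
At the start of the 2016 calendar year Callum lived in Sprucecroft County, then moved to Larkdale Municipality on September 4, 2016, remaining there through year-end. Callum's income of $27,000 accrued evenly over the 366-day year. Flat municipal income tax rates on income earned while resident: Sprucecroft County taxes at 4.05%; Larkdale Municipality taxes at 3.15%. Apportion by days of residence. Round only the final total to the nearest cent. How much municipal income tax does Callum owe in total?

Sprucecroft County, January 1 – September 3, 2016: 247 days → $27,000 × 4.05% × 247/366 = $737.9631
Larkdale Municipality, September 4 – December 31, 2016: 119 days → $27,000 × 3.15% × 119/366 = $276.5287
Total = $1,014.4918

$1,014.49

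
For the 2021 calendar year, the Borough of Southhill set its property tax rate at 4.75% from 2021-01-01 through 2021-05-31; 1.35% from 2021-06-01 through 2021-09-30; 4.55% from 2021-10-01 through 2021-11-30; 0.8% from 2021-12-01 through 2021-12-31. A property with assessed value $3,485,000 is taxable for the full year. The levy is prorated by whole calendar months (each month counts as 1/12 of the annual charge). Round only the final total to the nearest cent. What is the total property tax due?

2021-01-01 to 2021-05-31: 5 months at 4.75% → $3,485,000 × 4.75% × 5/12 = $68,973.9583
2021-06-01 to 2021-09-30: 4 months at 1.35% → $3,485,000 × 1.35% × 4/12 = $15,682.5000
2021-10-01 to 2021-11-30: 2 months at 4.55% → $3,485,000 × 4.55% × 2/12 = $26,427.9167
2021-12-01 to 2021-12-31: 1 month at 0.8% → $3,485,000 × 0.8% × 1/12 = $2,323.3333
Total = $113,407.7083

$113,407.71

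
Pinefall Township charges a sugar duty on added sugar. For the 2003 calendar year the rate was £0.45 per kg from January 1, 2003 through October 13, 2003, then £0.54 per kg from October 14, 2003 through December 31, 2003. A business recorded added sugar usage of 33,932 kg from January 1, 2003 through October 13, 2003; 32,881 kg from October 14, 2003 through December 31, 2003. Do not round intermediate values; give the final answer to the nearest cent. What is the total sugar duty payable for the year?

January 1 – October 13, 2003: 33,932 kg at £0.45/kg → £15,269.40
October 14 – December 31, 2003: 32,881 kg at £0.54/kg → £17,755.74

£33,025.14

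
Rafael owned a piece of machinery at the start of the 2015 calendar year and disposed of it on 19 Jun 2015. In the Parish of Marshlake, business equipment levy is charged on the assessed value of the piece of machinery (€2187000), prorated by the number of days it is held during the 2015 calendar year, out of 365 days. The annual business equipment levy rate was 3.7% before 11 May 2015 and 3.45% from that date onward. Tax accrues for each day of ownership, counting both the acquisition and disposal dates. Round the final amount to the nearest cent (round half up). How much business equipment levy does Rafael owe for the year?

1 Jan – 10 May 2015: 130 days at 3.7% → €2187000 × 3.7% × 130/365 = €28820.4658
11 May – 19 Jun 2015: 40 days at 3.45% → €2187000 × 3.45% × 40/365 = €8268.6575
Total = €37089.1233

€37089.12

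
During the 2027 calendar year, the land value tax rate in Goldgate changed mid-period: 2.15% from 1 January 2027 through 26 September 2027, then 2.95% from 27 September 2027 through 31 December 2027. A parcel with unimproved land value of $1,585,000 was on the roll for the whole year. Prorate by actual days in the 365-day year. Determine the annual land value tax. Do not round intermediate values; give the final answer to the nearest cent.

$37,412.51

1 January – 26 September 2027: 269 days at 2.15% → $1,585,000 × 2.15% × 269/365 = $25,114.6507
27 September – 31 December 2027: 96 days at 2.95% → $1,585,000 × 2.95% × 96/365 = $12,297.8630
Total = $37,412.5137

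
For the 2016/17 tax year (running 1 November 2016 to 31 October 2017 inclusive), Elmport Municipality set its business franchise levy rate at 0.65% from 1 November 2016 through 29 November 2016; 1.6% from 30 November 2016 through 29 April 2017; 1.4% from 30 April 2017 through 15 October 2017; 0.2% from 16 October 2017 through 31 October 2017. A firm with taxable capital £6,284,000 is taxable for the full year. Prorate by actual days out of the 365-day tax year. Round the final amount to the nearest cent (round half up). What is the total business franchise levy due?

£86,125.23

1 November – 29 November 2016: 29 days at 0.65% → £6,284,000 × 0.65% × 29/365 = £3,245.2986
30 November 2016 – 29 April 2017: 151 days at 1.6% → £6,284,000 × 1.6% × 151/365 = £41,594.9151
30 April – 15 October 2017: 169 days at 1.4% → £6,284,000 × 1.4% × 169/365 = £40,734.0932
16 October – 31 October 2017: 16 days at 0.2% → £6,284,000 × 0.2% × 16/365 = £550.9260
Total = £86,125.2329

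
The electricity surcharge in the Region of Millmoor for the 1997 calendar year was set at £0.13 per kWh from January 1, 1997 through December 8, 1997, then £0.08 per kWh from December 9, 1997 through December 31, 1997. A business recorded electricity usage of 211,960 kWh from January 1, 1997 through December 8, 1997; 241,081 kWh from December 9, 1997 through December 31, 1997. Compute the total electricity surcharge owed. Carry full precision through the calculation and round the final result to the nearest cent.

January 1 – December 8, 1997: 211,960 kWh at £0.13/kWh → £27,554.80
December 9 – December 31, 1997: 241,081 kWh at £0.08/kWh → £19,286.48

£46,841.28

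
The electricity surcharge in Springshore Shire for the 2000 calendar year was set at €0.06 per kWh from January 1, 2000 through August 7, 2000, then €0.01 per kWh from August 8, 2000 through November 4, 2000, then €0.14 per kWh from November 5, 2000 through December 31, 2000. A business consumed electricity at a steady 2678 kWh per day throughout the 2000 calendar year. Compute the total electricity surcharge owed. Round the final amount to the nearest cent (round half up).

€59,103.46

January 1 – August 7, 2000: 220 days × 2678 kWh/day = 589,160 kWh at €0.06/kWh → €35,349.60
August 8 – November 4, 2000: 89 days × 2678 kWh/day = 238,342 kWh at €0.01/kWh → €2,383.42
November 5 – December 31, 2000: 57 days × 2678 kWh/day = 152,646 kWh at €0.14/kWh → €21,370.44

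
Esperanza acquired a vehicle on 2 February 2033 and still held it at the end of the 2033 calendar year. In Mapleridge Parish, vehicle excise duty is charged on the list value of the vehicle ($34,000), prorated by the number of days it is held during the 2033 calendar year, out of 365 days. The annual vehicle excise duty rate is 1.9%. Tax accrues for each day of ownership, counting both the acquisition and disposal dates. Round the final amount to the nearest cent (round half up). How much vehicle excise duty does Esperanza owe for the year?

$589.36

Days held (2 February – 31 December 2033): 333 out of 365
Tax = $34,000 × 1.9% × 333/365 = $589.3644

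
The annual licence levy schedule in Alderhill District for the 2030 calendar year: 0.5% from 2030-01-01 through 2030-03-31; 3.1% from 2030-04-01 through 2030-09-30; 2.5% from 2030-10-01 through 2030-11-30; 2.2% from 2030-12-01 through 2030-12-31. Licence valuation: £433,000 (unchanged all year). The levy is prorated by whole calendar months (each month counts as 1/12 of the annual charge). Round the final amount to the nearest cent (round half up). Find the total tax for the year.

£9,850.75

2030-01-01 to 2030-03-31: 3 months at 0.5% → £433,000 × 0.5% × 3/12 = £541.2500
2030-04-01 to 2030-09-30: 6 months at 3.1% → £433,000 × 3.1% × 6/12 = £6,711.5000
2030-10-01 to 2030-11-30: 2 months at 2.5% → £433,000 × 2.5% × 2/12 = £1,804.1667
2030-12-01 to 2030-12-31: 1 month at 2.2% → £433,000 × 2.2% × 1/12 = £793.8333
Total = £9,850.7500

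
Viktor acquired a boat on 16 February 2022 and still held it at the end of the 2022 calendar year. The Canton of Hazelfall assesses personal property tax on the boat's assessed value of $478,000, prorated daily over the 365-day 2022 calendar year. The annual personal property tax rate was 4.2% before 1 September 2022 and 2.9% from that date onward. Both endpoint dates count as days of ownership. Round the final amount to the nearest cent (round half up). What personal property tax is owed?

16 February – 31 August 2022: 197 days at 4.2% → $478,000 × 4.2% × 197/365 = $10,835.5397
1 September – 31 December 2022: 122 days at 2.9% → $478,000 × 2.9% × 122/365 = $4,633.3260
Total = $15,468.8658

$15,468.87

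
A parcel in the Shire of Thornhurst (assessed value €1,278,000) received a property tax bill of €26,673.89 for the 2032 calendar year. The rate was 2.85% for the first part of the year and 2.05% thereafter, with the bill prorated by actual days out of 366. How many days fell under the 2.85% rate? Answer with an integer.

17 days

Let d = days at the first rate; then 366 − d days at the second rate.
€1,278,000 × [2.85%·d + 2.05%·(366−d)] / 366 = €26,673.89
Solving gives d = 17, so the new rate took effect on 18 Jan 2032.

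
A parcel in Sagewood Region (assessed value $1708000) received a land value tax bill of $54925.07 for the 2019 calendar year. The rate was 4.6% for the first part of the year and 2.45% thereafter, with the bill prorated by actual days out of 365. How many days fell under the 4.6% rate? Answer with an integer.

Let d = days at the first rate; then 365 − d days at the second rate.
$1708000 × [4.6%·d + 2.45%·(365−d)] / 365 = $54925.07
Solving gives d = 130, so the new rate took effect on 11 May 2019.

130 days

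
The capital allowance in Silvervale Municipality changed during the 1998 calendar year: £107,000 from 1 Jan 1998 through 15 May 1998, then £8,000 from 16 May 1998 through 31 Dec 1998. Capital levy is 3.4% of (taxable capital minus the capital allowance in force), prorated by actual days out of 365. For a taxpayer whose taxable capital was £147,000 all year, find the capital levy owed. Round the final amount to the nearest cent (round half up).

£3,481.04

1 Jan – 15 May 1998: 135 days, exemption £107,000 → (£147,000 − £107,000) × 3.4% × 135/365 = £503.0137
16 May – 31 Dec 1998: 230 days, exemption £8,000 → (£147,000 − £8,000) × 3.4% × 230/365 = £2,978.0274
Total = £3,481.0411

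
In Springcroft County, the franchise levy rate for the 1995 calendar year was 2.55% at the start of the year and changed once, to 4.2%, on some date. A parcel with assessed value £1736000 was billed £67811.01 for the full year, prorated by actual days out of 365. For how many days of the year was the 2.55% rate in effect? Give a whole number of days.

Let d = days at the first rate; then 365 − d days at the second rate.
£1736000 × [2.55%·d + 4.2%·(365−d)] / 365 = £67811.01
Solving gives d = 65, so the new rate took effect on 7 Mar 1995.

65 days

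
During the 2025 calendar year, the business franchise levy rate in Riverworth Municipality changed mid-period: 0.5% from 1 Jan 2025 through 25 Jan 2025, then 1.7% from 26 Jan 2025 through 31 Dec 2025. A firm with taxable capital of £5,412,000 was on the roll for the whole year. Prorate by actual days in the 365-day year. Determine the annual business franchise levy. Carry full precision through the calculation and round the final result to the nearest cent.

£87,555.78

1 Jan – 25 Jan 2025: 25 days at 0.5% → £5,412,000 × 0.5% × 25/365 = £1,853.4247
26 Jan – 31 Dec 2025: 340 days at 1.7% → £5,412,000 × 1.7% × 340/365 = £85,702.3562
Total = £87,555.7808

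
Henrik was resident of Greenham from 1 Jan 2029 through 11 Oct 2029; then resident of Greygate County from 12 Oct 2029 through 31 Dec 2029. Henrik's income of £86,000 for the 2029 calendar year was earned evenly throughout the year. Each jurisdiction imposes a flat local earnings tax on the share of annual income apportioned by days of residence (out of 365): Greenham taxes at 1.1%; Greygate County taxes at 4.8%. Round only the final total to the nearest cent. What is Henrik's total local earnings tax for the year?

Greenham, 1 Jan – 11 Oct 2029: 284 days → £86,000 × 1.1% × 284/365 = £736.0658
Greygate County, 12 Oct – 31 Dec 2029: 81 days → £86,000 × 4.8% × 81/365 = £916.0767
Total = £1,652.1425

£1,652.14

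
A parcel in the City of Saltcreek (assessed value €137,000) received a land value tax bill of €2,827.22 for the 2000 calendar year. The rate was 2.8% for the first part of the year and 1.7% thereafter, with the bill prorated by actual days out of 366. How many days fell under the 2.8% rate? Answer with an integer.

121 days

Let d = days at the first rate; then 366 − d days at the second rate.
€137,000 × [2.8%·d + 1.7%·(366−d)] / 366 = €2,827.22
Solving gives d = 121, so the new rate took effect on May 1, 2000.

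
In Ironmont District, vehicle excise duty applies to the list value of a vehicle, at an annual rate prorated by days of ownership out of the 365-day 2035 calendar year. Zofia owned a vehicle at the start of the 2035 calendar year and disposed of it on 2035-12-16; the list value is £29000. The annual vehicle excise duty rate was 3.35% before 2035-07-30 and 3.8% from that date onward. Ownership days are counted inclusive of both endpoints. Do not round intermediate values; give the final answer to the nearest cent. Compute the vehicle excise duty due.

2035-01-01 to 2035-07-29: 210 days at 3.35% → £29000 × 3.35% × 210/365 = £558.9452
2035-07-30 to 2035-12-16: 140 days at 3.8% → £29000 × 3.8% × 140/365 = £422.6849
Total = £981.6301

£981.63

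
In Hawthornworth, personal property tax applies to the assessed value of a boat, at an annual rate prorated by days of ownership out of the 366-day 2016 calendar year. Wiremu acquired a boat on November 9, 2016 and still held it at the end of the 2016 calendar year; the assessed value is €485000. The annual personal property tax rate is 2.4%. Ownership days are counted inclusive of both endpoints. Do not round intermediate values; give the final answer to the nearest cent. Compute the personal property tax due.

€1685.57

Days held (November 9 – December 31, 2016): 53 out of 366
Tax = €485000 × 2.4% × 53/366 = €1685.5738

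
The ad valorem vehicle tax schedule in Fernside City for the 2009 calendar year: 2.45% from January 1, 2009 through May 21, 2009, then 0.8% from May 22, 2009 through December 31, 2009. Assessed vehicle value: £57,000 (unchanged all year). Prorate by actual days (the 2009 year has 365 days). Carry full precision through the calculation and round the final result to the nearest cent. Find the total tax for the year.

£819.32

January 1 – May 21, 2009: 141 days at 2.45% → £57,000 × 2.45% × 141/365 = £539.4699
May 22 – December 31, 2009: 224 days at 0.8% → £57,000 × 0.8% × 224/365 = £279.8466
Total = £819.3164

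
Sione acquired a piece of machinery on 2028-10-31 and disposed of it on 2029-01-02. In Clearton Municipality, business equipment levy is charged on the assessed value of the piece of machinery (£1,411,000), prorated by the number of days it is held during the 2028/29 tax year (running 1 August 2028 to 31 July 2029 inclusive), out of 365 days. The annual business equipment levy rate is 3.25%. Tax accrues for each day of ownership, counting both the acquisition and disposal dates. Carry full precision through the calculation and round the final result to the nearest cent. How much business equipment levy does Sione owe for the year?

£8,040.77

Days held (2028-10-31 to 2029-01-02): 64 out of 365
Tax = £1,411,000 × 3.25% × 64/365 = £8,040.7671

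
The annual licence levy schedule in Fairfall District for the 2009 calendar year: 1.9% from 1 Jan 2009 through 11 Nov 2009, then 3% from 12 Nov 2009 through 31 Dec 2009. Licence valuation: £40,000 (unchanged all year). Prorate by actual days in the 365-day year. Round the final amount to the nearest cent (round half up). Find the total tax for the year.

1 Jan – 11 Nov 2009: 315 days at 1.9% → £40,000 × 1.9% × 315/365 = £655.8904
12 Nov – 31 Dec 2009: 50 days at 3% → £40,000 × 3% × 50/365 = £164.3836
Total = £820.2740

£820.27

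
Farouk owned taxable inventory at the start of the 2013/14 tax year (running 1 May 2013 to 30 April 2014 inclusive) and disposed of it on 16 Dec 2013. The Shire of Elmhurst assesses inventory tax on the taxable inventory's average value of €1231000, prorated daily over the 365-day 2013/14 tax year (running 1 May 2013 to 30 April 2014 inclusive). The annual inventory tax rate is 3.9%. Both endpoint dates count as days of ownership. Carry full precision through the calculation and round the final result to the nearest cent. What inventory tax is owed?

Days held (1 May – 16 Dec 2013): 230 out of 365
Tax = €1231000 × 3.9% × 230/365 = €30252.2466

€30252.25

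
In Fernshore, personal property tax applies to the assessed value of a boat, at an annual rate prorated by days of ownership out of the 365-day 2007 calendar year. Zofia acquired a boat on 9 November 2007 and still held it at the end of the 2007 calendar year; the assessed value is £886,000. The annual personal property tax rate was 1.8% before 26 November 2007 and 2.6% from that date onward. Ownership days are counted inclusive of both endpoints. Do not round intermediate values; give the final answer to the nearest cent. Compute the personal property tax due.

9 November – 25 November 2007: 17 days at 1.8% → £886,000 × 1.8% × 17/365 = £742.7836
26 November – 31 December 2007: 36 days at 2.6% → £886,000 × 2.6% × 36/365 = £2,272.0438
Total = £3,014.8274

£3,014.83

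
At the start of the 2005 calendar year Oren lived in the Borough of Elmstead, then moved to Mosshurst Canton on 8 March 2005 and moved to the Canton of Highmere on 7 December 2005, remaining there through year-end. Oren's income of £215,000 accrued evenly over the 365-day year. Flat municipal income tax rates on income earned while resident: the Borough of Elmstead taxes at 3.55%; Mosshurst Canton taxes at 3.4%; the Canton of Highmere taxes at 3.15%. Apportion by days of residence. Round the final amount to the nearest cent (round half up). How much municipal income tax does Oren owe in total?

£7,331.50

The Borough of Elmstead, 1 January – 7 March 2005: 66 days → £215,000 × 3.55% × 66/365 = £1,380.1233
Mosshurst Canton, 8 March – 6 December 2005: 274 days → £215,000 × 3.4% × 274/365 = £5,487.5068
The Canton of Highmere, 7 December – 31 December 2005: 25 days → £215,000 × 3.15% × 25/365 = £463.8699
Total = £7,331.5000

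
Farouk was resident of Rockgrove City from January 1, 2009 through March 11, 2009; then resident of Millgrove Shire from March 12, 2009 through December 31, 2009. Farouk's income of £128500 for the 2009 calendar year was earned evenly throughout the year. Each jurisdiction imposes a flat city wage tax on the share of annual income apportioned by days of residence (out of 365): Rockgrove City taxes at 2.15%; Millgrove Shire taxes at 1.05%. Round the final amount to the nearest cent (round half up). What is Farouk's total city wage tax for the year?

Rockgrove City, January 1 – March 11, 2009: 70 days → £128500 × 2.15% × 70/365 = £529.8425
Millgrove Shire, March 12 – December 31, 2009: 295 days → £128500 × 1.05% × 295/365 = £1090.4897
Total = £1620.3322

£1620.33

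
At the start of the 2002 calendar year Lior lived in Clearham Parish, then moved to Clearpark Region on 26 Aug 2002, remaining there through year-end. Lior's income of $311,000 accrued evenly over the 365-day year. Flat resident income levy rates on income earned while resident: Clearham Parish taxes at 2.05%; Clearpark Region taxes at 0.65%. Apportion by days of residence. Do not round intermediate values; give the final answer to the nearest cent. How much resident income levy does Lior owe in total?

$4,848.62

Clearham Parish, 1 Jan – 25 Aug 2002: 237 days → $311,000 × 2.05% × 237/365 = $4,139.7082
Clearpark Region, 26 Aug – 31 Dec 2002: 128 days → $311,000 × 0.65% × 128/365 = $708.9096
Total = $4,848.6178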